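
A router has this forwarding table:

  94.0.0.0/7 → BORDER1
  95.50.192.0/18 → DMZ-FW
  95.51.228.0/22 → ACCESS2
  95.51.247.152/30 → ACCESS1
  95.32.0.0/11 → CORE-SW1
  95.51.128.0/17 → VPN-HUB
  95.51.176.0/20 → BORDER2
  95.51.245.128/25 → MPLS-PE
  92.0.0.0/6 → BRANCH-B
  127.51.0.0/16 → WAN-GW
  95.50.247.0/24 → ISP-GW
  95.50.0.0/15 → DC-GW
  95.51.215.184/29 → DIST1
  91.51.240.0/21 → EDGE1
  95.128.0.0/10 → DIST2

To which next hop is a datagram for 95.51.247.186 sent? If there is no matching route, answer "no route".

VPN-HUB

Routes whose prefix contains 95.51.247.186:
  92.0.0.0/6 (92.0.0.0 - 95.255.255.255) -> BRANCH-B
  94.0.0.0/7 (94.0.0.0 - 95.255.255.255) -> BORDER1
  95.32.0.0/11 (95.32.0.0 - 95.63.255.255) -> CORE-SW1
  95.50.0.0/15 (95.50.0.0 - 95.51.255.255) -> DC-GW
  95.51.128.0/17 (95.51.128.0 - 95.51.255.255) -> VPN-HUB
More-specific entries that do NOT match:
  95.51.247.152/30 (95.51.247.152 - 95.51.247.155) does not contain 95.51.247.186
  95.51.215.184/29 (95.51.215.184 - 95.51.215.191) does not contain 95.51.247.186
  95.51.245.128/25 (95.51.245.128 - 95.51.245.255) does not contain 95.51.247.186
  95.50.247.0/24 (95.50.247.0 - 95.50.247.255) does not contain 95.51.247.186
  95.51.228.0/22 (95.51.228.0 - 95.51.231.255) does not contain 95.51.247.186
  91.51.240.0/21 (91.51.240.0 - 91.51.247.255) does not contain 95.51.247.186
  95.51.176.0/20 (95.51.176.0 - 95.51.191.255) does not contain 95.51.247.186
  95.50.192.0/18 (95.50.192.0 - 95.50.255.255) does not contain 95.51.247.186
Longest matching prefix is /17 -> next hop VPN-HUB.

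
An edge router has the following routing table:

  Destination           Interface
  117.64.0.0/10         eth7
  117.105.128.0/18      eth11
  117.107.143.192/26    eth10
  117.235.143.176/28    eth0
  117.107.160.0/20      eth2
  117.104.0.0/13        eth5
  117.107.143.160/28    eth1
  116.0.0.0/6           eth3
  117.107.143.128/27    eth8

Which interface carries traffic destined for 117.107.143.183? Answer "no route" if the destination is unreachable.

Routes whose prefix contains 117.107.143.183:
  116.0.0.0/6 (116.0.0.0 - 119.255.255.255) -> eth3
  117.64.0.0/10 (117.64.0.0 - 117.127.255.255) -> eth7
  117.104.0.0/13 (117.104.0.0 - 117.111.255.255) -> eth5
More-specific entries that do NOT match:
  117.235.143.176/28 (117.235.143.176 - 117.235.143.191) does not contain 117.107.143.183
  117.107.143.160/28 (117.107.143.160 - 117.107.143.175) does not contain 117.107.143.183
  117.107.143.128/27 (117.107.143.128 - 117.107.143.159) does not contain 117.107.143.183
  117.107.143.192/26 (117.107.143.192 - 117.107.143.255) does not contain 117.107.143.183
  117.107.160.0/20 (117.107.160.0 - 117.107.175.255) does not contain 117.107.143.183
  117.105.128.0/18 (117.105.128.0 - 117.105.191.255) does not contain 117.107.143.183
Longest matching prefix is /13 -> interface eth5.

eth5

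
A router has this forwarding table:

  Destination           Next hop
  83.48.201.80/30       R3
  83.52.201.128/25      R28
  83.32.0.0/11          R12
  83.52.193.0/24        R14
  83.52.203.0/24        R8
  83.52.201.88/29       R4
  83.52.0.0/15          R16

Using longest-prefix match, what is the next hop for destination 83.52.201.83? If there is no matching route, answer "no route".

Routes whose prefix contains 83.52.201.83:
  83.32.0.0/11 (83.32.0.0 - 83.63.255.255) -> R12
  83.52.0.0/15 (83.52.0.0 - 83.53.255.255) -> R16
More-specific entries that do NOT match:
  83.48.201.80/30 (83.48.201.80 - 83.48.201.83) does not contain 83.52.201.83
  83.52.201.88/29 (83.52.201.88 - 83.52.201.95) does not contain 83.52.201.83
  83.52.201.128/25 (83.52.201.128 - 83.52.201.255) does not contain 83.52.201.83
  83.52.193.0/24 (83.52.193.0 - 83.52.193.255) does not contain 83.52.201.83
  83.52.203.0/24 (83.52.203.0 - 83.52.203.255) does not contain 83.52.201.83
Longest matching prefix is /15 -> next hop R16.

R16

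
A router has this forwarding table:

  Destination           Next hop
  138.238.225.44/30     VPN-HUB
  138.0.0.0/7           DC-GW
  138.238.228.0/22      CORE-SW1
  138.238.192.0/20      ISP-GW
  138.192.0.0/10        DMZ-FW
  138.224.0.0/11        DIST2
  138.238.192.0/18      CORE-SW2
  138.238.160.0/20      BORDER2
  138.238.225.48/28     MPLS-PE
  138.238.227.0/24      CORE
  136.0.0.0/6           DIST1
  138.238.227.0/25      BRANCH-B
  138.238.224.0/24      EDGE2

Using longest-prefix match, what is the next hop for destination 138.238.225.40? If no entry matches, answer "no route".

Routes whose prefix contains 138.238.225.40:
  136.0.0.0/6 (136.0.0.0 - 139.255.255.255) -> DIST1
  138.0.0.0/7 (138.0.0.0 - 139.255.255.255) -> DC-GW
  138.192.0.0/10 (138.192.0.0 - 138.255.255.255) -> DMZ-FW
  138.224.0.0/11 (138.224.0.0 - 138.255.255.255) -> DIST2
  138.238.192.0/18 (138.238.192.0 - 138.238.255.255) -> CORE-SW2
More-specific entries that do NOT match:
  138.238.225.44/30 (138.238.225.44 - 138.238.225.47) does not contain 138.238.225.40
  138.238.225.48/28 (138.238.225.48 - 138.238.225.63) does not contain 138.238.225.40
  138.238.227.0/25 (138.238.227.0 - 138.238.227.127) does not contain 138.238.225.40
  138.238.227.0/24 (138.238.227.0 - 138.238.227.255) does not contain 138.238.225.40
  138.238.224.0/24 (138.238.224.0 - 138.238.224.255) does not contain 138.238.225.40
  138.238.228.0/22 (138.238.228.0 - 138.238.231.255) does not contain 138.238.225.40
  138.238.192.0/20 (138.238.192.0 - 138.238.207.255) does not contain 138.238.225.40
  138.238.160.0/20 (138.238.160.0 - 138.238.175.255) does not contain 138.238.225.40
Longest matching prefix is /18 -> next hop CORE-SW2.

CORE-SW2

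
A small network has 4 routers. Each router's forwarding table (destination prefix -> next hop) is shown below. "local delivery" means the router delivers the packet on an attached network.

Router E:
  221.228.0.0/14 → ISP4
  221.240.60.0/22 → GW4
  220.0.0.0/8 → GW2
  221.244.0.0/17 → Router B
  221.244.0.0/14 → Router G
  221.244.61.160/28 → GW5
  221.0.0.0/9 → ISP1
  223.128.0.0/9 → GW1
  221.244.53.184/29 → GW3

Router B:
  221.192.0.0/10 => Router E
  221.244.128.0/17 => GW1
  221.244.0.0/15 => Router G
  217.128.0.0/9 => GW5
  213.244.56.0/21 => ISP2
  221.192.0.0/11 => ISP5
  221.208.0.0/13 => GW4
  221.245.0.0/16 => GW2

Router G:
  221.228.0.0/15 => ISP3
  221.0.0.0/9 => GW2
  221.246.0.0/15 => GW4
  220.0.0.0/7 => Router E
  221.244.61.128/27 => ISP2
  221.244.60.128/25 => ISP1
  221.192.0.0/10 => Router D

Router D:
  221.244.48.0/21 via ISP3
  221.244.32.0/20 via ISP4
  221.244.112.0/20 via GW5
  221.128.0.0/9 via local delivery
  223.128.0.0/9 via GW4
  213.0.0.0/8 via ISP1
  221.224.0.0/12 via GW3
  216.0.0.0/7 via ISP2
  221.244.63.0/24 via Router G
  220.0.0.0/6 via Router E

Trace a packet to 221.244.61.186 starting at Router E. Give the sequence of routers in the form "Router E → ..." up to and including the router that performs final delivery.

At Router E: longest match for 221.244.61.186 is 221.244.0.0/17 -> Router B
At Router B: longest match for 221.244.61.186 is 221.244.0.0/15 -> Router G
At Router G: longest match for 221.244.61.186 is 221.192.0.0/10 -> Router D
At Router D: longest match for 221.244.61.186 is 221.128.0.0/9 -> local delivery

Router E → Router B → Router G → Router D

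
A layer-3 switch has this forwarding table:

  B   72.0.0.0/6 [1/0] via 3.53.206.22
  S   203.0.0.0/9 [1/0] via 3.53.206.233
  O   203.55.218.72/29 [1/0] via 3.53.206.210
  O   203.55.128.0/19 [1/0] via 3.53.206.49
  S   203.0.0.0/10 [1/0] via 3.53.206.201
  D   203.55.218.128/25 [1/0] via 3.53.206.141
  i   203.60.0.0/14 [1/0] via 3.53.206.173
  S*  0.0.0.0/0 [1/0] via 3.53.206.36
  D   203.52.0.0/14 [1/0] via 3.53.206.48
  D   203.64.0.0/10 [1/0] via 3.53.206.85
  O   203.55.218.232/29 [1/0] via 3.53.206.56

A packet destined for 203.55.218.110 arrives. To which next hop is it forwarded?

3.53.206.48

Routes whose prefix contains 203.55.218.110:
  0.0.0.0/0 (default, matches everything) -> 3.53.206.36
  203.0.0.0/9 (203.0.0.0 - 203.127.255.255) -> 3.53.206.233
  203.0.0.0/10 (203.0.0.0 - 203.63.255.255) -> 3.53.206.201
  203.52.0.0/14 (203.52.0.0 - 203.55.255.255) -> 3.53.206.48
More-specific entries that do NOT match:
  203.55.218.72/29 (203.55.218.72 - 203.55.218.79) does not contain 203.55.218.110
  203.55.218.232/29 (203.55.218.232 - 203.55.218.239) does not contain 203.55.218.110
  203.55.218.128/25 (203.55.218.128 - 203.55.218.255) does not contain 203.55.218.110
  203.55.128.0/19 (203.55.128.0 - 203.55.159.255) does not contain 203.55.218.110
Longest matching prefix is /14 -> next hop 3.53.206.48.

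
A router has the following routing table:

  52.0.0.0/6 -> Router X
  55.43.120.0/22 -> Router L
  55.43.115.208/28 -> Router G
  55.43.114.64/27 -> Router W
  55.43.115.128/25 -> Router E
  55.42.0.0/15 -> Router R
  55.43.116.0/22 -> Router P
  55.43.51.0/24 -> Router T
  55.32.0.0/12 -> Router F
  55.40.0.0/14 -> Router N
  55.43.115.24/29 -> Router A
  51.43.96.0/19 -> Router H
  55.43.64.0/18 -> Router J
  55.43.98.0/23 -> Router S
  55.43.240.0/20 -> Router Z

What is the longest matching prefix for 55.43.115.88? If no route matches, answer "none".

55.43.64.0/18

Entries matching 55.43.115.88:
  52.0.0.0/6 (52.0.0.0 - 55.255.255.255)
  55.32.0.0/12 (55.32.0.0 - 55.47.255.255)
  55.40.0.0/14 (55.40.0.0 - 55.43.255.255)
  55.42.0.0/15 (55.42.0.0 - 55.43.255.255)
  55.43.64.0/18 (55.43.64.0 - 55.43.127.255)
Most specific is 55.43.64.0/18.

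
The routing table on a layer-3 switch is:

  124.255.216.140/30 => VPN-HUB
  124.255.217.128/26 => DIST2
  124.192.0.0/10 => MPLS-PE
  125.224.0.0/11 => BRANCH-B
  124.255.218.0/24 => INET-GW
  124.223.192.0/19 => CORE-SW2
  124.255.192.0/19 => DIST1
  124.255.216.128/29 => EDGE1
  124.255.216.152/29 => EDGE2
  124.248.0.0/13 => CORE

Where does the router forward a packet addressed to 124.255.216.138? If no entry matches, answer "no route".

DIST1

Routes whose prefix contains 124.255.216.138:
  124.192.0.0/10 (124.192.0.0 - 124.255.255.255) -> MPLS-PE
  124.248.0.0/13 (124.248.0.0 - 124.255.255.255) -> CORE
  124.255.192.0/19 (124.255.192.0 - 124.255.223.255) -> DIST1
More-specific entries that do NOT match:
  124.255.216.140/30 (124.255.216.140 - 124.255.216.143) does not contain 124.255.216.138
  124.255.216.128/29 (124.255.216.128 - 124.255.216.135) does not contain 124.255.216.138
  124.255.216.152/29 (124.255.216.152 - 124.255.216.159) does not contain 124.255.216.138
  124.255.217.128/26 (124.255.217.128 - 124.255.217.191) does not contain 124.255.216.138
  124.255.218.0/24 (124.255.218.0 - 124.255.218.255) does not contain 124.255.216.138
Longest matching prefix is /19 -> next hop DIST1.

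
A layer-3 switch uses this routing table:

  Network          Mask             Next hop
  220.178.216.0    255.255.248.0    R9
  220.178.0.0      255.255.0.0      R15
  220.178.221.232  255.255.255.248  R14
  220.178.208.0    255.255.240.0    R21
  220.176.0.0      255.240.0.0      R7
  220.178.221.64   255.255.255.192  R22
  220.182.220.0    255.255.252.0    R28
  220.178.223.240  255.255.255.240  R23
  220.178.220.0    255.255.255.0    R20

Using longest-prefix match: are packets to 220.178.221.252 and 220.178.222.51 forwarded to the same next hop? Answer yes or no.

220.178.221.252: longest match 220.178.216.0/21 -> R9
220.178.222.51: longest match 220.178.216.0/21 -> R9

yes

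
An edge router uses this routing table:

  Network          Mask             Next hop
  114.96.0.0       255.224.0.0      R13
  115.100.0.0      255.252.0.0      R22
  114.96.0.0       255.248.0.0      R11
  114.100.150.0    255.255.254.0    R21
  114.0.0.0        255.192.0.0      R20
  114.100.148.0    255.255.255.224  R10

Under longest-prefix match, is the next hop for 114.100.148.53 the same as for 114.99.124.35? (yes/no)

114.100.148.53: longest match 114.96.0.0/13 -> R11
114.99.124.35: longest match 114.96.0.0/13 -> R11

yes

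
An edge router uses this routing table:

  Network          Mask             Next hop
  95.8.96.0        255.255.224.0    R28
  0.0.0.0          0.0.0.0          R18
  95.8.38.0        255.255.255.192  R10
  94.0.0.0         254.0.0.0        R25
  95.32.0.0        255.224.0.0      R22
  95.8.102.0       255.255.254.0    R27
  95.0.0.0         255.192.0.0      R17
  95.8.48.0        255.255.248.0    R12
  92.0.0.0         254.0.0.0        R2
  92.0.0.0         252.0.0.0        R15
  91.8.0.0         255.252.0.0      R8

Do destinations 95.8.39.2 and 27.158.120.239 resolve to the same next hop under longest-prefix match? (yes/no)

no

95.8.39.2: longest match 95.0.0.0/10 -> R17
27.158.120.239: longest match 0.0.0.0/0 -> R18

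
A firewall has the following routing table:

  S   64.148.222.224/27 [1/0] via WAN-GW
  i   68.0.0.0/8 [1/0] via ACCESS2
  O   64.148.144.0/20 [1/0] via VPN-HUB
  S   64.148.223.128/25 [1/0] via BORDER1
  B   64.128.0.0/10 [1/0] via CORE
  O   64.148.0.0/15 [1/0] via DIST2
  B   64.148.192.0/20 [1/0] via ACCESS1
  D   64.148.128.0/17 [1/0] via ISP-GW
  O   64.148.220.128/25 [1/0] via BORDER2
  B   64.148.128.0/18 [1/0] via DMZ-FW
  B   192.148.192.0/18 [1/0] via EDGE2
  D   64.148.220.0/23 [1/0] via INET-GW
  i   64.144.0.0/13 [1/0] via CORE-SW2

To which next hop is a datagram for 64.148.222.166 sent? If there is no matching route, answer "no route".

Routes whose prefix contains 64.148.222.166:
  64.128.0.0/10 (64.128.0.0 - 64.191.255.255) -> CORE
  64.144.0.0/13 (64.144.0.0 - 64.151.255.255) -> CORE-SW2
  64.148.0.0/15 (64.148.0.0 - 64.149.255.255) -> DIST2
  64.148.128.0/17 (64.148.128.0 - 64.148.255.255) -> ISP-GW
More-specific entries that do NOT match:
  64.148.222.224/27 (64.148.222.224 - 64.148.222.255) does not contain 64.148.222.166
  64.148.223.128/25 (64.148.223.128 - 64.148.223.255) does not contain 64.148.222.166
  64.148.220.128/25 (64.148.220.128 - 64.148.220.255) does not contain 64.148.222.166
  64.148.220.0/23 (64.148.220.0 - 64.148.221.255) does not contain 64.148.222.166
  64.148.144.0/20 (64.148.144.0 - 64.148.159.255) does not contain 64.148.222.166
  64.148.192.0/20 (64.148.192.0 - 64.148.207.255) does not contain 64.148.222.166
  64.148.128.0/18 (64.148.128.0 - 64.148.191.255) does not contain 64.148.222.166
  192.148.192.0/18 (192.148.192.0 - 192.148.255.255) does not contain 64.148.222.166
Longest matching prefix is /17 -> next hop ISP-GW.

ISP-GW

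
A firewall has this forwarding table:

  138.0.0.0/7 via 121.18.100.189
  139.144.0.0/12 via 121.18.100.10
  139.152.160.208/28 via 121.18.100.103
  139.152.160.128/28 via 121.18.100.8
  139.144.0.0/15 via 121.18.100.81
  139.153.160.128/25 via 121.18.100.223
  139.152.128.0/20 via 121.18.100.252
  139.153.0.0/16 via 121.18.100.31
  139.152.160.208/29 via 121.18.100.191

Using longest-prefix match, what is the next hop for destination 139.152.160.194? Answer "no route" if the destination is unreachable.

121.18.100.10

Routes whose prefix contains 139.152.160.194:
  138.0.0.0/7 (138.0.0.0 - 139.255.255.255) -> 121.18.100.189
  139.144.0.0/12 (139.144.0.0 - 139.159.255.255) -> 121.18.100.10
More-specific entries that do NOT match:
  139.152.160.208/29 (139.152.160.208 - 139.152.160.215) does not contain 139.152.160.194
  139.152.160.208/28 (139.152.160.208 - 139.152.160.223) does not contain 139.152.160.194
  139.152.160.128/28 (139.152.160.128 - 139.152.160.143) does not contain 139.152.160.194
  139.153.160.128/25 (139.153.160.128 - 139.153.160.255) does not contain 139.152.160.194
  139.152.128.0/20 (139.152.128.0 - 139.152.143.255) does not contain 139.152.160.194
  139.153.0.0/16 (139.153.0.0 - 139.153.255.255) does not contain 139.152.160.194
  139.144.0.0/15 (139.144.0.0 - 139.145.255.255) does not contain 139.152.160.194
Longest matching prefix is /12 -> next hop 121.18.100.10.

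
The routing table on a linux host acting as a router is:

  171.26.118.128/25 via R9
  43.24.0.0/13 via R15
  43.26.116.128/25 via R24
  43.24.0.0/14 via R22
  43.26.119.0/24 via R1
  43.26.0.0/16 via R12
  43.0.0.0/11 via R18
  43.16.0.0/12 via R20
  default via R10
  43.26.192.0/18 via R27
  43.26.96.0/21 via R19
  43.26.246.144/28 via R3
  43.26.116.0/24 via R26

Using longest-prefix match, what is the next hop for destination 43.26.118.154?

R12

Routes whose prefix contains 43.26.118.154:
  0.0.0.0/0 (default, matches everything) -> R10
  43.0.0.0/11 (43.0.0.0 - 43.31.255.255) -> R18
  43.16.0.0/12 (43.16.0.0 - 43.31.255.255) -> R20
  43.24.0.0/13 (43.24.0.0 - 43.31.255.255) -> R15
  43.24.0.0/14 (43.24.0.0 - 43.27.255.255) -> R22
  43.26.0.0/16 (43.26.0.0 - 43.26.255.255) -> R12
More-specific entries that do NOT match:
  43.26.246.144/28 (43.26.246.144 - 43.26.246.159) does not contain 43.26.118.154
  171.26.118.128/25 (171.26.118.128 - 171.26.118.255) does not contain 43.26.118.154
  43.26.116.128/25 (43.26.116.128 - 43.26.116.255) does not contain 43.26.118.154
  43.26.119.0/24 (43.26.119.0 - 43.26.119.255) does not contain 43.26.118.154
  43.26.116.0/24 (43.26.116.0 - 43.26.116.255) does not contain 43.26.118.154
  43.26.96.0/21 (43.26.96.0 - 43.26.103.255) does not contain 43.26.118.154
  43.26.192.0/18 (43.26.192.0 - 43.26.255.255) does not contain 43.26.118.154
Longest matching prefix is /16 -> next hop R12.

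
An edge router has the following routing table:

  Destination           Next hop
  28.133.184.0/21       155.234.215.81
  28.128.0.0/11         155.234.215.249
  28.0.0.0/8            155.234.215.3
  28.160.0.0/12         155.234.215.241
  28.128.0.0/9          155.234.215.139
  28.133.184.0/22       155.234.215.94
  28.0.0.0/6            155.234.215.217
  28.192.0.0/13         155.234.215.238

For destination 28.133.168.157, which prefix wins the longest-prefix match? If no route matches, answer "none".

Entries matching 28.133.168.157:
  28.0.0.0/6 (28.0.0.0 - 31.255.255.255)
  28.0.0.0/8 (28.0.0.0 - 28.255.255.255)
  28.128.0.0/9 (28.128.0.0 - 28.255.255.255)
  28.128.0.0/11 (28.128.0.0 - 28.159.255.255)
Most specific is 28.128.0.0/11.

28.128.0.0/11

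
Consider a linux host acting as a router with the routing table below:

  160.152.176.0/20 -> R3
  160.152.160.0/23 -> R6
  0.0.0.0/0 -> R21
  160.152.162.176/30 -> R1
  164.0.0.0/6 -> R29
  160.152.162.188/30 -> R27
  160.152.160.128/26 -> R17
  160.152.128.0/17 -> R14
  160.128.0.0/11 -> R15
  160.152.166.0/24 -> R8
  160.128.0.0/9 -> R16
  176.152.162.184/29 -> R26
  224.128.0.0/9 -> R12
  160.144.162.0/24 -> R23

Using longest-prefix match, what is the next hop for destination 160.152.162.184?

R14

Routes whose prefix contains 160.152.162.184:
  0.0.0.0/0 (default, matches everything) -> R21
  160.128.0.0/9 (160.128.0.0 - 160.255.255.255) -> R16
  160.128.0.0/11 (160.128.0.0 - 160.159.255.255) -> R15
  160.152.128.0/17 (160.152.128.0 - 160.152.255.255) -> R14
More-specific entries that do NOT match:
  160.152.162.176/30 (160.152.162.176 - 160.152.162.179) does not contain 160.152.162.184
  160.152.162.188/30 (160.152.162.188 - 160.152.162.191) does not contain 160.152.162.184
  176.152.162.184/29 (176.152.162.184 - 176.152.162.191) does not contain 160.152.162.184
  160.152.160.128/26 (160.152.160.128 - 160.152.160.191) does not contain 160.152.162.184
  160.152.166.0/24 (160.152.166.0 - 160.152.166.255) does not contain 160.152.162.184
  160.144.162.0/24 (160.144.162.0 - 160.144.162.255) does not contain 160.152.162.184
  160.152.160.0/23 (160.152.160.0 - 160.152.161.255) does not contain 160.152.162.184
  160.152.176.0/20 (160.152.176.0 - 160.152.191.255) does not contain 160.152.162.184
Longest matching prefix is /17 -> next hop R14.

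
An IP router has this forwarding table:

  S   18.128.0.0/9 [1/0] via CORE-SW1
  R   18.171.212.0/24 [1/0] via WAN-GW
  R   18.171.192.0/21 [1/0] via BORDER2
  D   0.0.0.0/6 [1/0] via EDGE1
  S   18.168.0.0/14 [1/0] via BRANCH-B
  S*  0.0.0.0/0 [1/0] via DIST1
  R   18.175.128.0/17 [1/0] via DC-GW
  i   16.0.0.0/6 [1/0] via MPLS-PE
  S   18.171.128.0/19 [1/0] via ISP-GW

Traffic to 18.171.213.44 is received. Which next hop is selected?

Routes whose prefix contains 18.171.213.44:
  0.0.0.0/0 (default, matches everything) -> DIST1
  16.0.0.0/6 (16.0.0.0 - 19.255.255.255) -> MPLS-PE
  18.128.0.0/9 (18.128.0.0 - 18.255.255.255) -> CORE-SW1
  18.168.0.0/14 (18.168.0.0 - 18.171.255.255) -> BRANCH-B
More-specific entries that do NOT match:
  18.171.212.0/24 (18.171.212.0 - 18.171.212.255) does not contain 18.171.213.44
  18.171.192.0/21 (18.171.192.0 - 18.171.199.255) does not contain 18.171.213.44
  18.171.128.0/19 (18.171.128.0 - 18.171.159.255) does not contain 18.171.213.44
  18.175.128.0/17 (18.175.128.0 - 18.175.255.255) does not contain 18.171.213.44
Longest matching prefix is /14 -> next hop BRANCH-B.

BRANCH-B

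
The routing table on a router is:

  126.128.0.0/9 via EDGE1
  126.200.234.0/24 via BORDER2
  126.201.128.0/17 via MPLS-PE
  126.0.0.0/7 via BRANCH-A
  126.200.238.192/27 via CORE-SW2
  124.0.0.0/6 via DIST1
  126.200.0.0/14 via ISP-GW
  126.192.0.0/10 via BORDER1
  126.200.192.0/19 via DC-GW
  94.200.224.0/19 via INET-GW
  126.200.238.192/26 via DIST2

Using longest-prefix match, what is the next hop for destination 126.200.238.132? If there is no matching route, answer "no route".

Routes whose prefix contains 126.200.238.132:
  124.0.0.0/6 (124.0.0.0 - 127.255.255.255) -> DIST1
  126.0.0.0/7 (126.0.0.0 - 127.255.255.255) -> BRANCH-A
  126.128.0.0/9 (126.128.0.0 - 126.255.255.255) -> EDGE1
  126.192.0.0/10 (126.192.0.0 - 126.255.255.255) -> BORDER1
  126.200.0.0/14 (126.200.0.0 - 126.203.255.255) -> ISP-GW
More-specific entries that do NOT match:
  126.200.238.192/27 (126.200.238.192 - 126.200.238.223) does not contain 126.200.238.132
  126.200.238.192/26 (126.200.238.192 - 126.200.238.255) does not contain 126.200.238.132
  126.200.234.0/24 (126.200.234.0 - 126.200.234.255) does not contain 126.200.238.132
  126.200.192.0/19 (126.200.192.0 - 126.200.223.255) does not contain 126.200.238.132
  94.200.224.0/19 (94.200.224.0 - 94.200.255.255) does not contain 126.200.238.132
  126.201.128.0/17 (126.201.128.0 - 126.201.255.255) does not contain 126.200.238.132
Longest matching prefix is /14 -> next hop ISP-GW.

ISP-GW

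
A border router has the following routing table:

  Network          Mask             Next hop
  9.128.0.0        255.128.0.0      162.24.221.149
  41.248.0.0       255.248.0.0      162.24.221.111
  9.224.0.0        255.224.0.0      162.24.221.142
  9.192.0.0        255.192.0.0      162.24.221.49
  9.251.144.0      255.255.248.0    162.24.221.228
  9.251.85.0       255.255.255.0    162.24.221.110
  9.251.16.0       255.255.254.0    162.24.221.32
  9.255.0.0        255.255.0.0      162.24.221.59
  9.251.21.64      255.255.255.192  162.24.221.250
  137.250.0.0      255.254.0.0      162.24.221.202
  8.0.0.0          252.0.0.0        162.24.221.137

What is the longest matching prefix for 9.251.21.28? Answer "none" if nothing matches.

9.224.0.0/11

Entries matching 9.251.21.28:
  8.0.0.0/6 (8.0.0.0 - 11.255.255.255)
  9.128.0.0/9 (9.128.0.0 - 9.255.255.255)
  9.192.0.0/10 (9.192.0.0 - 9.255.255.255)
  9.224.0.0/11 (9.224.0.0 - 9.255.255.255)
Most specific is 9.224.0.0/11.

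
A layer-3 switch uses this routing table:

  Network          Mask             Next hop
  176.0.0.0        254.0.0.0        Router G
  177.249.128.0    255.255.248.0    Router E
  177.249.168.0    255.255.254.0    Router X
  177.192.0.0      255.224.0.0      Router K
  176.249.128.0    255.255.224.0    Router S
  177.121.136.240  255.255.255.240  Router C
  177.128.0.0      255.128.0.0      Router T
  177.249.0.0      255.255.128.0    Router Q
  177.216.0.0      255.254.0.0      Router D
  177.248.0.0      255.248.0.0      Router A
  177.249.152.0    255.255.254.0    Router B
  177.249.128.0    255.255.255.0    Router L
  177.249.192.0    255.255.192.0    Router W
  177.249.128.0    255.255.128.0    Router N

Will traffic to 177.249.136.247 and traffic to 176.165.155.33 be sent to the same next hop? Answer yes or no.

no

177.249.136.247: longest match 177.249.128.0/17 -> Router N
176.165.155.33: longest match 176.0.0.0/7 -> Router G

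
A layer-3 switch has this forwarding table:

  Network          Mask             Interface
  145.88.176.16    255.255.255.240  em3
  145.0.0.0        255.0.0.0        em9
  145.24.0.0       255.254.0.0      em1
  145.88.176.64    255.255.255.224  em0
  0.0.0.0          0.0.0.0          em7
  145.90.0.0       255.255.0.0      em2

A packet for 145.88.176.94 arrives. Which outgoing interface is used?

Routes whose prefix contains 145.88.176.94:
  0.0.0.0/0 (default, matches everything) -> em7
  145.0.0.0/8 (145.0.0.0 - 145.255.255.255) -> em9
  145.88.176.64/27 (145.88.176.64 - 145.88.176.95) -> em0
More-specific entries that do NOT match:
  145.88.176.16/28 (145.88.176.16 - 145.88.176.31) does not contain 145.88.176.94
Longest matching prefix is /27 -> interface em0.

em0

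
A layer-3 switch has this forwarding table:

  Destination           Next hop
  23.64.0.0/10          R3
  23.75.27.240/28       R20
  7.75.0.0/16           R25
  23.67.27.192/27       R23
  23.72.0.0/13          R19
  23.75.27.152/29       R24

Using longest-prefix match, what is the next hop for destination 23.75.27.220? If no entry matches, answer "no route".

Routes whose prefix contains 23.75.27.220:
  23.64.0.0/10 (23.64.0.0 - 23.127.255.255) -> R3
  23.72.0.0/13 (23.72.0.0 - 23.79.255.255) -> R19
More-specific entries that do NOT match:
  23.75.27.152/29 (23.75.27.152 - 23.75.27.159) does not contain 23.75.27.220
  23.75.27.240/28 (23.75.27.240 - 23.75.27.255) does not contain 23.75.27.220
  23.67.27.192/27 (23.67.27.192 - 23.67.27.223) does not contain 23.75.27.220
  7.75.0.0/16 (7.75.0.0 - 7.75.255.255) does not contain 23.75.27.220
Longest matching prefix is /13 -> next hop R19.

R19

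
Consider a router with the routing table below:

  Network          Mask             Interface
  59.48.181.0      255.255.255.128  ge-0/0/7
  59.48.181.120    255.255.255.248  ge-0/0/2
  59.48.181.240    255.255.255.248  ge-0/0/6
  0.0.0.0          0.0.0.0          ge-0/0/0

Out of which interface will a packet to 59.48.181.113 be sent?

ge-0/0/7

Routes whose prefix contains 59.48.181.113:
  0.0.0.0/0 (default, matches everything) -> ge-0/0/0
  59.48.181.0/25 (59.48.181.0 - 59.48.181.127) -> ge-0/0/7
More-specific entries that do NOT match:
  59.48.181.120/29 (59.48.181.120 - 59.48.181.127) does not contain 59.48.181.113
  59.48.181.240/29 (59.48.181.240 - 59.48.181.247) does not contain 59.48.181.113
Longest matching prefix is /25 -> interface ge-0/0/7.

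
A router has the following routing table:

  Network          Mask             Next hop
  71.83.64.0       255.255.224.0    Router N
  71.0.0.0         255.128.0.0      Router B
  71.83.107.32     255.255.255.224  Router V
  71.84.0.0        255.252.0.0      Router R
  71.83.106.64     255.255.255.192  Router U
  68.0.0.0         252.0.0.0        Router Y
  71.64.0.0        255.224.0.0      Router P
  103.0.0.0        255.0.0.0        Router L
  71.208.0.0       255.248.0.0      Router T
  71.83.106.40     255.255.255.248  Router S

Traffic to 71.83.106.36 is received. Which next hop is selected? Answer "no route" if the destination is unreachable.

Router P

Routes whose prefix contains 71.83.106.36:
  68.0.0.0/6 (68.0.0.0 - 71.255.255.255) -> Router Y
  71.0.0.0/9 (71.0.0.0 - 71.127.255.255) -> Router B
  71.64.0.0/11 (71.64.0.0 - 71.95.255.255) -> Router P
More-specific entries that do NOT match:
  71.83.106.40/29 (71.83.106.40 - 71.83.106.47) does not contain 71.83.106.36
  71.83.107.32/27 (71.83.107.32 - 71.83.107.63) does not contain 71.83.106.36
  71.83.106.64/26 (71.83.106.64 - 71.83.106.127) does not contain 71.83.106.36
  71.83.64.0/19 (71.83.64.0 - 71.83.95.255) does not contain 71.83.106.36
  71.84.0.0/14 (71.84.0.0 - 71.87.255.255) does not contain 71.83.106.36
  71.208.0.0/13 (71.208.0.0 - 71.215.255.255) does not contain 71.83.106.36
Longest matching prefix is /11 -> next hop Router P.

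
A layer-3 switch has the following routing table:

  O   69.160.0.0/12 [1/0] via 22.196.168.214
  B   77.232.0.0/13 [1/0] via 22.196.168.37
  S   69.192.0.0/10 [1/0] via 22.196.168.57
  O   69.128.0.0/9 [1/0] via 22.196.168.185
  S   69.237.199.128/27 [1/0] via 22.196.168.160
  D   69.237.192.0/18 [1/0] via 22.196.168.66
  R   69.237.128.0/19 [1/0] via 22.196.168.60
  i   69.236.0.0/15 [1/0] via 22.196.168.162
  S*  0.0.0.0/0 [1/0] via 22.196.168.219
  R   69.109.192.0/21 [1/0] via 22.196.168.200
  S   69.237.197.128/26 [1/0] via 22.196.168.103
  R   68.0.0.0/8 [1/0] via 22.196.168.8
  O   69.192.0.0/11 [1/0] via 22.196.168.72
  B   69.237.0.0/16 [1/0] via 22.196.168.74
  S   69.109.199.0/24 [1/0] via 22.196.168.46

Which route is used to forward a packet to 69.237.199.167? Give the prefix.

69.237.192.0/18

Entries matching 69.237.199.167:
  0.0.0.0/0 (default, matches everything)
  69.128.0.0/9 (69.128.0.0 - 69.255.255.255)
  69.192.0.0/10 (69.192.0.0 - 69.255.255.255)
  69.236.0.0/15 (69.236.0.0 - 69.237.255.255)
  69.237.0.0/16 (69.237.0.0 - 69.237.255.255)
  69.237.192.0/18 (69.237.192.0 - 69.237.255.255)
Most specific is 69.237.192.0/18.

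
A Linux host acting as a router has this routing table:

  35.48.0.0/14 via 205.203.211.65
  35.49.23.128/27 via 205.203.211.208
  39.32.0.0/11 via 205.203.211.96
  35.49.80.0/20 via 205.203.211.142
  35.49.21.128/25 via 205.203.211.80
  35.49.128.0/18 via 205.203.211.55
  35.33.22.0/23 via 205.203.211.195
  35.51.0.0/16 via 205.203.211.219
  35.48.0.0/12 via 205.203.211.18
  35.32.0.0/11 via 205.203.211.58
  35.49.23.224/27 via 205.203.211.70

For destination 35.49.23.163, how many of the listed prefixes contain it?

Prefixes containing 35.49.23.163:
  35.32.0.0/11 (35.32.0.0 - 35.63.255.255)
  35.48.0.0/12 (35.48.0.0 - 35.63.255.255)
  35.48.0.0/14 (35.48.0.0 - 35.51.255.255)
Total matching entries: 3.

3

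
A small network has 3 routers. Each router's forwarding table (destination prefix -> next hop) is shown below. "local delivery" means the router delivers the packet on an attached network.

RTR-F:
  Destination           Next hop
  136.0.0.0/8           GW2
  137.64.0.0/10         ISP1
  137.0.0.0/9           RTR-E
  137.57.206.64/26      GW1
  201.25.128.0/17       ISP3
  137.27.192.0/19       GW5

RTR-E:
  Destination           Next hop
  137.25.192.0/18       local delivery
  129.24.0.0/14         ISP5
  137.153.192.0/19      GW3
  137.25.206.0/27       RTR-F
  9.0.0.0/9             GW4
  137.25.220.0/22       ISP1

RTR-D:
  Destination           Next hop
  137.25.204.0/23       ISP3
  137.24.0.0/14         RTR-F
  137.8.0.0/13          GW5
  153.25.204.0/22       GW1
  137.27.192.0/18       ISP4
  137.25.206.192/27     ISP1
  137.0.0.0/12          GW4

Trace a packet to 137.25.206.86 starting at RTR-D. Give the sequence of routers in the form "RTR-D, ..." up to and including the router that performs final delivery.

RTR-D, RTR-F, RTR-E

At RTR-D: longest match for 137.25.206.86 is 137.24.0.0/14 -> RTR-F
At RTR-F: longest match for 137.25.206.86 is 137.0.0.0/9 -> RTR-E
At RTR-E: longest match for 137.25.206.86 is 137.25.192.0/18 -> local delivery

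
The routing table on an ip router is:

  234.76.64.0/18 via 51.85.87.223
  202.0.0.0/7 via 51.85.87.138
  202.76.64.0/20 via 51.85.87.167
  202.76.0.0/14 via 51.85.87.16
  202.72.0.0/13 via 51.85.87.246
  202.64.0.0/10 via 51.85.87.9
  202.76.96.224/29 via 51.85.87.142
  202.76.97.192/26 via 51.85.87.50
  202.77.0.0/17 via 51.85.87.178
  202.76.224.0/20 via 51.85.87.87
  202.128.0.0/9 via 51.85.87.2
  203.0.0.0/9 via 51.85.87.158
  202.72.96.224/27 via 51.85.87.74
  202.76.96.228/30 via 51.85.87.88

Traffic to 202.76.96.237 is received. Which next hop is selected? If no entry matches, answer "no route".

Routes whose prefix contains 202.76.96.237:
  202.0.0.0/7 (202.0.0.0 - 203.255.255.255) -> 51.85.87.138
  202.64.0.0/10 (202.64.0.0 - 202.127.255.255) -> 51.85.87.9
  202.72.0.0/13 (202.72.0.0 - 202.79.255.255) -> 51.85.87.246
  202.76.0.0/14 (202.76.0.0 - 202.79.255.255) -> 51.85.87.16
More-specific entries that do NOT match:
  202.76.96.228/30 (202.76.96.228 - 202.76.96.231) does not contain 202.76.96.237
  202.76.96.224/29 (202.76.96.224 - 202.76.96.231) does not contain 202.76.96.237
  202.72.96.224/27 (202.72.96.224 - 202.72.96.255) does not contain 202.76.96.237
  202.76.97.192/26 (202.76.97.192 - 202.76.97.255) does not contain 202.76.96.237
  202.76.64.0/20 (202.76.64.0 - 202.76.79.255) does not contain 202.76.96.237
  202.76.224.0/20 (202.76.224.0 - 202.76.239.255) does not contain 202.76.96.237
  234.76.64.0/18 (234.76.64.0 - 234.76.127.255) does not contain 202.76.96.237
  202.77.0.0/17 (202.77.0.0 - 202.77.127.255) does not contain 202.76.96.237
Longest matching prefix is /14 -> next hop 51.85.87.16.

51.85.87.16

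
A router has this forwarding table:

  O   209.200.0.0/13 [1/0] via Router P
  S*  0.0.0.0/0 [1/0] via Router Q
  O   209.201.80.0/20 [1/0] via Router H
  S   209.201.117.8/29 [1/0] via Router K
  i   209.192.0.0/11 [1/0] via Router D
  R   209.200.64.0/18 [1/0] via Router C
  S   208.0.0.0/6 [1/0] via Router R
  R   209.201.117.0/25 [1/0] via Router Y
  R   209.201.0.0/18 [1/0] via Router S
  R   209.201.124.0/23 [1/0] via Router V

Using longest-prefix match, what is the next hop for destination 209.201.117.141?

Router P

Routes whose prefix contains 209.201.117.141:
  0.0.0.0/0 (default, matches everything) -> Router Q
  208.0.0.0/6 (208.0.0.0 - 211.255.255.255) -> Router R
  209.192.0.0/11 (209.192.0.0 - 209.223.255.255) -> Router D
  209.200.0.0/13 (209.200.0.0 - 209.207.255.255) -> Router P
More-specific entries that do NOT match:
  209.201.117.8/29 (209.201.117.8 - 209.201.117.15) does not contain 209.201.117.141
  209.201.117.0/25 (209.201.117.0 - 209.201.117.127) does not contain 209.201.117.141
  209.201.124.0/23 (209.201.124.0 - 209.201.125.255) does not contain 209.201.117.141
  209.201.80.0/20 (209.201.80.0 - 209.201.95.255) does not contain 209.201.117.141
  209.200.64.0/18 (209.200.64.0 - 209.200.127.255) does not contain 209.201.117.141
  209.201.0.0/18 (209.201.0.0 - 209.201.63.255) does not contain 209.201.117.141
Longest matching prefix is /13 -> next hop Router P.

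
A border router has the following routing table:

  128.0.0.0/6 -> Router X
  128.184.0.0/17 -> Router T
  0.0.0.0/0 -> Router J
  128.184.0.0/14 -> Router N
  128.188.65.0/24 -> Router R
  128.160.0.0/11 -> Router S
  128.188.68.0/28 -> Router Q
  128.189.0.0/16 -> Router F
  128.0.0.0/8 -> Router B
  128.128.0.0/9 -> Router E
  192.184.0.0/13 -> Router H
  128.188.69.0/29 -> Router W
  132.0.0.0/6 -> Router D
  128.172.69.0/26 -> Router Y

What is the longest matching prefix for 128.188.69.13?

128.160.0.0/11

Entries matching 128.188.69.13:
  0.0.0.0/0 (default, matches everything)
  128.0.0.0/6 (128.0.0.0 - 131.255.255.255)
  128.0.0.0/8 (128.0.0.0 - 128.255.255.255)
  128.128.0.0/9 (128.128.0.0 - 128.255.255.255)
  128.160.0.0/11 (128.160.0.0 - 128.191.255.255)
Most specific is 128.160.0.0/11.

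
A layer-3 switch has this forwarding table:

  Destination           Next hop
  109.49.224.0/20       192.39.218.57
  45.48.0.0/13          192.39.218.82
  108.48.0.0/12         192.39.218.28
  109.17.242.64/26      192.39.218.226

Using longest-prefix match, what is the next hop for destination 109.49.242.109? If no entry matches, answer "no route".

No entry's prefix contains 109.49.242.109; there is no default route.

no route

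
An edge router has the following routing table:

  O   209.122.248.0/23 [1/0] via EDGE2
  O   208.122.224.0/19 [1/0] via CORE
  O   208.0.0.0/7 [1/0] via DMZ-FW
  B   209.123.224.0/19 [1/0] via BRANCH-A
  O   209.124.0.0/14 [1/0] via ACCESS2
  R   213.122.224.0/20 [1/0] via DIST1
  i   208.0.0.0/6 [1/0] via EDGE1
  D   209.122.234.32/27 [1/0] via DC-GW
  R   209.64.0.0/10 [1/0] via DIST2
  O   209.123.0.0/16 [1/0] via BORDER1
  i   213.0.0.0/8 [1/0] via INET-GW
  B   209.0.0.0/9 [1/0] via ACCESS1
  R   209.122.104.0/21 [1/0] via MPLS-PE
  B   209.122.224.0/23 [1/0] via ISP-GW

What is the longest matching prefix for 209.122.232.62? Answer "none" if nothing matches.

Entries matching 209.122.232.62:
  208.0.0.0/6 (208.0.0.0 - 211.255.255.255)
  208.0.0.0/7 (208.0.0.0 - 209.255.255.255)
  209.0.0.0/9 (209.0.0.0 - 209.127.255.255)
  209.64.0.0/10 (209.64.0.0 - 209.127.255.255)
Most specific is 209.64.0.0/10.

209.64.0.0/10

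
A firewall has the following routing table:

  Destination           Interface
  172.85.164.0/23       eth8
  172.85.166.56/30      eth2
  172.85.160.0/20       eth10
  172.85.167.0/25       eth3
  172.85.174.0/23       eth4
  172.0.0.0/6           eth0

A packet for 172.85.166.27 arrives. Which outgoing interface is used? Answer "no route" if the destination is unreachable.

eth10

Routes whose prefix contains 172.85.166.27:
  172.0.0.0/6 (172.0.0.0 - 175.255.255.255) -> eth0
  172.85.160.0/20 (172.85.160.0 - 172.85.175.255) -> eth10
More-specific entries that do NOT match:
  172.85.166.56/30 (172.85.166.56 - 172.85.166.59) does not contain 172.85.166.27
  172.85.167.0/25 (172.85.167.0 - 172.85.167.127) does not contain 172.85.166.27
  172.85.164.0/23 (172.85.164.0 - 172.85.165.255) does not contain 172.85.166.27
  172.85.174.0/23 (172.85.174.0 - 172.85.175.255) does not contain 172.85.166.27
Longest matching prefix is /20 -> interface eth10.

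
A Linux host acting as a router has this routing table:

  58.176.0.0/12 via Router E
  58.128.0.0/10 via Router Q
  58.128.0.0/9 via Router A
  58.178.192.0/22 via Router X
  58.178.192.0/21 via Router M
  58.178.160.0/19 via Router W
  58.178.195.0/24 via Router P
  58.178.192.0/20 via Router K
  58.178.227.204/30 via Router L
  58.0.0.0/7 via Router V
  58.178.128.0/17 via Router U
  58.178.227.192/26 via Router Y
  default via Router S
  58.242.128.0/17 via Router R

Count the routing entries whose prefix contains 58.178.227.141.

Prefixes containing 58.178.227.141:
  0.0.0.0/0 (default, matches everything)
  58.0.0.0/7 (58.0.0.0 - 59.255.255.255)
  58.128.0.0/9 (58.128.0.0 - 58.255.255.255)
  58.128.0.0/10 (58.128.0.0 - 58.191.255.255)
  58.176.0.0/12 (58.176.0.0 - 58.191.255.255)
  58.178.128.0/17 (58.178.128.0 - 58.178.255.255)
Total matching entries: 6.

6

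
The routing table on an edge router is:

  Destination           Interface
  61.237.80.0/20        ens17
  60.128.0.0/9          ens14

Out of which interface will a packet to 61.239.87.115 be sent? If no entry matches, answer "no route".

No entry's prefix contains 61.239.87.115; there is no default route.

no route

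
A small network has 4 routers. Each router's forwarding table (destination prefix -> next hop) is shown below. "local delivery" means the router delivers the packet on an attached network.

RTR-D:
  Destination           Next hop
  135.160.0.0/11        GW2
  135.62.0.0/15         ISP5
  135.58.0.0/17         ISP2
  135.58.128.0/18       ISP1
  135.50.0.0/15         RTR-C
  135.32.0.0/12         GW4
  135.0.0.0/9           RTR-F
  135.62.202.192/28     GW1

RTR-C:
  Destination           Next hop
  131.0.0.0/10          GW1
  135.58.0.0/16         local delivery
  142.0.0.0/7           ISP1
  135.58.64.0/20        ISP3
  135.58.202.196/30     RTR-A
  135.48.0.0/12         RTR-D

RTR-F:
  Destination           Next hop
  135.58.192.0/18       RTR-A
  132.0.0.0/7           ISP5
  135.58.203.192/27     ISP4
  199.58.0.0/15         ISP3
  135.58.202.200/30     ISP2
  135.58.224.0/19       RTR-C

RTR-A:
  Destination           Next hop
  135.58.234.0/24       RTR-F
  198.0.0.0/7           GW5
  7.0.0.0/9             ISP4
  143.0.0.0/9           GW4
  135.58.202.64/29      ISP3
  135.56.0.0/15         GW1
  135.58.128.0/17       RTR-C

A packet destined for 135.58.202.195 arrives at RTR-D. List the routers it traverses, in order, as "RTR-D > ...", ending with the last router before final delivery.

At RTR-D: longest match for 135.58.202.195 is 135.0.0.0/9 -> RTR-F
At RTR-F: longest match for 135.58.202.195 is 135.58.192.0/18 -> RTR-A
At RTR-A: longest match for 135.58.202.195 is 135.58.128.0/17 -> RTR-C
At RTR-C: longest match for 135.58.202.195 is 135.58.0.0/16 -> local delivery

RTR-D > RTR-F > RTR-A > RTR-C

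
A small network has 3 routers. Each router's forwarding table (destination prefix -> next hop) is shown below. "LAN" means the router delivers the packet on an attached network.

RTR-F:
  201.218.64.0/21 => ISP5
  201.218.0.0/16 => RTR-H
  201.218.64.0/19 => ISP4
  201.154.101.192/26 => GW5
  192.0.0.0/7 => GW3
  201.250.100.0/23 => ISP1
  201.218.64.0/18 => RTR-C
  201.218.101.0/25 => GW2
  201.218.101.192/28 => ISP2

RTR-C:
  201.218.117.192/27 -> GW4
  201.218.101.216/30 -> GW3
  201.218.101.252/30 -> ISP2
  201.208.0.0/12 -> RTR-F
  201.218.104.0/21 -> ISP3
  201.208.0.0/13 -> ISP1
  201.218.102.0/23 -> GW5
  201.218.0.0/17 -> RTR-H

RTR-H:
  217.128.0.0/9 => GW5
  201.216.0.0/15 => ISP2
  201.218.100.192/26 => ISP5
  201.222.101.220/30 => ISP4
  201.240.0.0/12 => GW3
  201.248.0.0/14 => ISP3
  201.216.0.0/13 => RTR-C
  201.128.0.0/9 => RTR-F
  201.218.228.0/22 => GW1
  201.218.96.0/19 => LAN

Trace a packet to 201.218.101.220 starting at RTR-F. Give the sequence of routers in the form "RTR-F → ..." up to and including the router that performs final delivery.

At RTR-F: longest match for 201.218.101.220 is 201.218.64.0/18 -> RTR-C
At RTR-C: longest match for 201.218.101.220 is 201.218.0.0/17 -> RTR-H
At RTR-H: longest match for 201.218.101.220 is 201.218.96.0/19 -> LAN

RTR-F → RTR-C → RTR-H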